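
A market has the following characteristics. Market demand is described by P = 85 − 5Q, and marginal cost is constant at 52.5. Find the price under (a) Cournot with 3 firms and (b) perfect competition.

Cournot: P = 60.625; Competition: P = 52.5

With 3 symmetric Cournot firms, each firm's FOC gives 85 − 20q = 52.5, so q = 1.625, Q = 3·1.625 = 4.875, and P = 60.625.
Under competition P = MC = 52.5, so Q = (85 − 52.5)/5 = 6.5.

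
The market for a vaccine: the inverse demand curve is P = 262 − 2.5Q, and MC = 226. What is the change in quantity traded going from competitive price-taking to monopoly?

Quantity traded falls by 7.2

Under competition P = MC = 226, so Q = (262 − 226)/2.5 = 14.4.
Monopoly sets MR = MC: 262 − 5Q = 226 ⇒ Q = 7.2, P = 262 − 2.5·7.2 = 244.
Change in quantity traded: 7.2 − 14.4 = −7.2.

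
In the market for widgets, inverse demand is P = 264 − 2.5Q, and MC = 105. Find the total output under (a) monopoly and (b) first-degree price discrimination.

Monopoly: Q = 31.8; Perfect PD: Q = 63.6

Monopoly sets MR = MC: 264 − 5Q = 105 ⇒ Q = 31.8, P = 264 − 2.5·31.8 = 184.5.
A perfectly discriminating monopolist sells every unit with P(Q) ≥ MC(Q), so output equals the competitive quantity Q = 63.6. Each buyer pays their reservation price, so CS = 0 and the firm captures all surplus.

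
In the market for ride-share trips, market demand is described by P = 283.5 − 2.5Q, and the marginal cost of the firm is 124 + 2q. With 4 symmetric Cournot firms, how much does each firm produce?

Cournot with 4 identical firms: the symmetric best-response condition is 283.5 − 12.5q = 124 + 2q. Each firm produces q = 11, total output Q = 44, price P = 173.5.

q_i = 11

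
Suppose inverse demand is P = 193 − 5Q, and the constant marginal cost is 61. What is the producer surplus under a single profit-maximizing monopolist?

The monopolist equates marginal revenue to marginal cost: 193 − 10Q = 61, so Q = 13.2. From demand, P = 127.
PS = (127 − 61)·13.2 = 871.2.

PS = 871.2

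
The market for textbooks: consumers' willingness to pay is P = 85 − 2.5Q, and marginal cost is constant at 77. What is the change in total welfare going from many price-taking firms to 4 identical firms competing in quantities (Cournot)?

Total welfare falls by 0.512

Competitive firms price at marginal cost: P = 77, giving Q = 3.2.
CS = ½·(85 − 77)·3.2 = 12.8; PS = (77 − 77)·3.2 = 0; TS = 12.8.
Cournot with 4 identical firms: the symmetric best-response condition is 85 − 12.5q = 77. Each firm produces q = 0.64, total output Q = 2.56, price P = 78.6.
CS = ½·(85 − 78.6)·2.56 = 8.192; PS = (78.6 − 77)·2.56 = 4.096; TS = 12.288.
Change in total welfare: 12.288 − 12.8 = −0.512.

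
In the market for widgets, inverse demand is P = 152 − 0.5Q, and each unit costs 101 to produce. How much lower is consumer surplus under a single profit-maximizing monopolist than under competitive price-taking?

Under competition P = MC = 101, so Q = (152 − 101)/0.5 = 102.
CS = ½·(152 − 101)·102 = 2601.
The monopolist equates marginal revenue to marginal cost: 152 − Q = 101, so Q = 51. From demand, P = 126.5.
CS = ½·(152 − 126.5)·51 = 650.25.
Change in consumer surplus: 650.25 − 2601 = −1950.75.

CS falls by 1950.75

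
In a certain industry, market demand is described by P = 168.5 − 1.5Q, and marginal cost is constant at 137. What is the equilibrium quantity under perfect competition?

Q = 21

Under competition P = MC = 137, so Q = (168.5 − 137)/1.5 = 21.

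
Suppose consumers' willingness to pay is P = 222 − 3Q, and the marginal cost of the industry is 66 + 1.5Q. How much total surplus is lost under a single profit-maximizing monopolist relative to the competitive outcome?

DWL = 432.64

Under competition P = MC: 222 − 3Q = 66 + 1.5Q ⇒ Q = 104/3, P = 118.
A monopolist chooses Q where MR = MC. MR = 222 − 6Q; setting this equal to 66 + 1.5Q gives Q = 20.8 and P = 159.6.
CS = ½·(222 − 118)·104/3 = 5408/3; PS = (118·104/3 − 66·104/3 − ½·1.5·(104/3)²) = 2704/3; TS = 2704.
CS = ½·(222 − 159.6)·20.8 = 648.96; PS = (159.6·20.8 − 66·20.8 − ½·1.5·20.8²) = 1622.4; TS = 2271.36.
DWL = 2704 − 2271.36 = 432.64.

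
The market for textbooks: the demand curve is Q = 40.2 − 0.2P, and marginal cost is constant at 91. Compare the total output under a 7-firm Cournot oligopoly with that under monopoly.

Cournot: Q = 19.25; Monopoly: Q = 11

Inverting demand: P = 201 − 5Q.
With 7 symmetric Cournot firms, each firm's FOC gives 201 − 40q = 91, so q = 2.75, Q = 7·2.75 = 19.25, and P = 104.75.
A monopolist chooses Q where MR = MC. MR = 201 − 10Q; setting this equal to 91 gives Q = 11 and P = 146.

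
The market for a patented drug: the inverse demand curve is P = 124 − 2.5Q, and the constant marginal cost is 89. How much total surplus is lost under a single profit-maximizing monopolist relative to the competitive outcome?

Under competition P = MC = 89, so Q = (124 − 89)/2.5 = 14.
Monopoly sets MR = MC: 124 − 5Q = 89 ⇒ Q = 7, P = 124 − 2.5·7 = 106.5.
DWL is the triangle between Q = 7 and Q = 14: ½·(14 − 7)·(106.5 − 89) = 61.25.

DWL = 61.25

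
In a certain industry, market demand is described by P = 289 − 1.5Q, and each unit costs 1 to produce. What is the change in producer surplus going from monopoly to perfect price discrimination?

PS rises by 13824

A monopolist chooses Q where MR = MC. MR = 289 − 3Q; setting this equal to 1 gives Q = 96 and P = 145.
PS = (145 − 1)·96 = 13824.
Under first-degree price discrimination the firm charges each unit its demand price and produces up to where P = MC, i.e. Q = 192. Consumer surplus is zero; producer surplus equals total surplus.
PS = ½·(289 − 1)·192 = 27648.
Change in producer surplus: 27648 − 13824 = 13824.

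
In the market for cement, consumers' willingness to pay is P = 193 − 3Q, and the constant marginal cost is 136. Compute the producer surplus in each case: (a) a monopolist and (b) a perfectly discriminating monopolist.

A monopolist chooses Q where MR = MC. MR = 193 − 6Q; setting this equal to 136 gives Q = 9.5 and P = 164.5.
PS = (164.5 − 136)·9.5 = 270.75.
With perfect price discrimination, output is the efficient level Q = 19 (where demand meets MC), but every buyer pays their willingness to pay: CS = 0 and PS = total surplus.
PS = ½·(193 − 136)·19 = 541.5.

Monopoly: PS = 270.75; Perfect PD: PS = 541.5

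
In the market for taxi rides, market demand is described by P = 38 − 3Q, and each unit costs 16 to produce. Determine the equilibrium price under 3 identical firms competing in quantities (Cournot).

With 3 symmetric Cournot firms, each firm's FOC gives 38 − 12q = 16, so q = 11/6, Q = 3·11/6 = 5.5, and P = 21.5.

P = 21.5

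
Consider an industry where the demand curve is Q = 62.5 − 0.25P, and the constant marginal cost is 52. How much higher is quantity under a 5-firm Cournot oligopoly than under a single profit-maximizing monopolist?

Inverting demand: P = 250 − 4Q.
The monopolist equates marginal revenue to marginal cost: 250 − 8Q = 52, so Q = 24.75. From demand, P = 151.
With 5 symmetric Cournot firms, each firm's FOC gives 250 − 24q = 52, so q = 8.25, Q = 5·8.25 = 41.25, and P = 85.
Change in quantity: 41.25 − 24.75 = 16.5.

Q rises by 16.5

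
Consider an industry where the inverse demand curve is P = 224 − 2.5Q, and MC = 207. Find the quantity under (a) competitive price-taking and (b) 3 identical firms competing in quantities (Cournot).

Perfect competition: P = MC = 207, so 224 − 2.5Q = 207 and Q = 6.8.
Cournot with 3 identical firms: the symmetric best-response condition is 224 − 10q = 207. Each firm produces q = 1.7, total output Q = 5.1, price P = 211.25.

Competition: Q = 6.8; Cournot: Q = 5.1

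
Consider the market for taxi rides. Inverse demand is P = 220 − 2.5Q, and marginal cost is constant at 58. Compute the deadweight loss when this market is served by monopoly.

Under competition P = MC = 58, so Q = (220 − 58)/2.5 = 64.8.
The monopolist equates marginal revenue to marginal cost: 220 − 5Q = 58, so Q = 32.4. From demand, P = 139.
DWL is the triangle between Q = 32.4 and Q = 64.8: ½·(64.8 − 32.4)·(139 − 58) = 1312.2.

DWL = 1312.2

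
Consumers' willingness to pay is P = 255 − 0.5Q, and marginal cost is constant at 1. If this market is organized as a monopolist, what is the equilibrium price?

Monopoly sets MR = MC: 255 − Q = 1 ⇒ Q = 254, P = 255 − 0.5·254 = 128.

P = 128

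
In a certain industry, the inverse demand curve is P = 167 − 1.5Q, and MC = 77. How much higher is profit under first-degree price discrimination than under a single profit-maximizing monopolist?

Profit rises by 1350

The monopolist equates marginal revenue to marginal cost: 167 − 3Q = 77, so Q = 30. From demand, P = 122.
Profit = (122 − 77)·30 = 1350.
Under first-degree price discrimination the firm charges each unit its demand price and produces up to where P = MC, i.e. Q = 60. Consumer surplus is zero; producer surplus equals total surplus.
PS equals the full surplus area, 2700. Profit = 2700 = 2700.
Change in profit: 2700 − 1350 = 1350.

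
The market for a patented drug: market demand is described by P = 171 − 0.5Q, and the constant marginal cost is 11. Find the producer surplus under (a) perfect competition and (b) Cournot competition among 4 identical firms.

Perfect competition: P = MC = 11, so 171 − 0.5Q = 11 and Q = 320.
PS = (11 − 11)·320 = 0.
In a 4-firm Cournot equilibrium, symmetry and the first-order condition give q = (171 − 11)/(2.5) = 64. So Q = 256 and P = 43.
PS = (43 − 11)·256 = 8192.

Competition: PS = 0; Cournot: PS = 8192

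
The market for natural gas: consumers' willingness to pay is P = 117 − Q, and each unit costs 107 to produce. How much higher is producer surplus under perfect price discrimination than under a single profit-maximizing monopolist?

The monopolist equates marginal revenue to marginal cost: 117 − 2Q = 107, so Q = 5. From demand, P = 112.
PS = (112 − 107)·5 = 25.
Under first-degree price discrimination the firm charges each unit its demand price and produces up to where P = MC, i.e. Q = 10. Consumer surplus is zero; producer surplus equals total surplus.
PS = ½·(117 − 107)·10 = 50.
Change in producer surplus: 50 − 25 = 25.

Producer surplus rises by 25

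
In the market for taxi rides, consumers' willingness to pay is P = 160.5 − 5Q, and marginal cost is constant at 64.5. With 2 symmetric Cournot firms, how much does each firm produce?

q_i = 6.4

With 2 symmetric Cournot firms, each firm's FOC gives 160.5 − 15q = 64.5, so q = 6.4, Q = 2·6.4 = 12.8, and P = 96.5.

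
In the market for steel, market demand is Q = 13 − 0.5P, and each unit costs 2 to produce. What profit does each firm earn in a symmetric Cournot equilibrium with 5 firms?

π_i = 8

Inverting demand: P = 26 − 2Q.
In a 5-firm Cournot equilibrium, symmetry and the first-order condition give q = (26 − 2)/(12) = 2. So Q = 10 and P = 6.
Each firm's profit = (6 − 2)·2 = 8.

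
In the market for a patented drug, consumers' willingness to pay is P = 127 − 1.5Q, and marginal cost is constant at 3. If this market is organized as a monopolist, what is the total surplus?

TS = 3844

A monopolist chooses Q where MR = MC. MR = 127 − 3Q; setting this equal to 3 gives Q = 124/3 and P = 65.
CS = ½·(127 − 65)·124/3 = 3844/3; PS = (65 − 3)·124/3 = 7688/3; TS = 3844.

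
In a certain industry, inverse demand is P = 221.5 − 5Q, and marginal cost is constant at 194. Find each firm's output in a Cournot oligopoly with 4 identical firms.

q_i = 1.1

Cournot with 4 identical firms: the symmetric best-response condition is 221.5 − 25q = 194. Each firm produces q = 1.1, total output Q = 4.4, price P = 199.5.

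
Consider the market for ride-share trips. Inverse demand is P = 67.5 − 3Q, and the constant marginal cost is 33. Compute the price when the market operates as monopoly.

P = 50.25

Monopoly sets MR = MC: 67.5 − 6Q = 33 ⇒ Q = 5.75, P = 67.5 − 3·5.75 = 50.25.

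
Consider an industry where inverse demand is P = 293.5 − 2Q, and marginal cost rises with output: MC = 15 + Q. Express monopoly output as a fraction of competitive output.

Q_m/Q_c = 0.6

Monopoly sets MR = MC: 293.5 − 4Q = 15 + Q ⇒ Q = 55.7, P = 293.5 − 2·55.7 = 182.1.
Competitive equilibrium sets price equal to marginal cost: 293.5 − 2Q = 15 + Q, so Q = 557/6 and P = 647/6.
Ratio Q_m/Q_c = 55.7/(557/6) = 0.6.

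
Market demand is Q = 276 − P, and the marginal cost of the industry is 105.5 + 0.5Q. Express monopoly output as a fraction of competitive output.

Inverting demand: P = 276 − Q.
The monopolist equates marginal revenue to marginal cost: 276 − 2Q = 105.5 + 0.5Q, so Q = 68.2. From demand, P = 207.8.
Under competition P = MC: 276 − Q = 105.5 + 0.5Q ⇒ Q = 341/3, P = 487/3.
Ratio Q_m/Q_c = 68.2/(341/3) = 0.6.

Q_m/Q_c = 0.6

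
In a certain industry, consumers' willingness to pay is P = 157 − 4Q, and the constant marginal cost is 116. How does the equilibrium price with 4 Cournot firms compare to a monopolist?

In a 4-firm Cournot equilibrium, symmetry and the first-order condition give q = (157 − 116)/(20) = 2.05. So Q = 8.2 and P = 124.2.
A monopolist chooses Q where MR = MC. MR = 157 − 8Q; setting this equal to 116 gives Q = 5.125 and P = 136.5.

Cournot: P = 124.2; Monopoly: P = 136.5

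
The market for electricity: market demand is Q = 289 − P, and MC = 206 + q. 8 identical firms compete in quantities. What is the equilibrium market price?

P = 222.6

Inverting demand: P = 289 − Q.
In a 8-firm Cournot equilibrium, symmetry and the first-order condition give q = (289 − 206)/(10) = 8.3. So Q = 66.4 and P = 222.6.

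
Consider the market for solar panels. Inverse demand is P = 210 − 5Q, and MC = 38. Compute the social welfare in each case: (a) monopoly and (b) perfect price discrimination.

The monopolist equates marginal revenue to marginal cost: 210 − 10Q = 38, so Q = 17.2. From demand, P = 124.
CS = ½·(210 − 124)·17.2 = 739.6; PS = (124 − 38)·17.2 = 1479.2; TS = 2218.8.
Under first-degree price discrimination the firm charges each unit its demand price and produces up to where P = MC, i.e. Q = 34.4. Consumer surplus is zero; producer surplus equals total surplus.
TS = 2958.4 (equal to competitive TS).

Monopoly: TS = 2218.8; Perfect PD: TS = 2958.4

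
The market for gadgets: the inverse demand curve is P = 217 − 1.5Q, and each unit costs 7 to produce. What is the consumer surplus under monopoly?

Monopoly sets MR = MC: 217 − 3Q = 7 ⇒ Q = 70, P = 217 − 1.5·70 = 112.
CS = ½·(217 − 112)·70 = 3675.

CS = 3675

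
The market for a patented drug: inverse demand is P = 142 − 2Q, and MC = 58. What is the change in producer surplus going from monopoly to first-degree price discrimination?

PS rises by 882

The monopolist equates marginal revenue to marginal cost: 142 − 4Q = 58, so Q = 21. From demand, P = 100.
PS = (100 − 58)·21 = 882.
Under first-degree price discrimination the firm charges each unit its demand price and produces up to where P = MC, i.e. Q = 42. Consumer surplus is zero; producer surplus equals total surplus.
PS = ½·(142 − 58)·42 = 1764.
Change in producer surplus: 1764 − 882 = 882.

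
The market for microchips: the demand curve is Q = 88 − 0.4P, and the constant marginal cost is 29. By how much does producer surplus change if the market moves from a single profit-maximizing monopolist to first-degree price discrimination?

Producer surplus rises by 3648.1

Inverting demand: P = 220 − 2.5Q.
Monopoly sets MR = MC: 220 − 5Q = 29 ⇒ Q = 38.2, P = 220 − 2.5·38.2 = 124.5.
PS = (124.5 − 29)·38.2 = 3648.1.
A perfectly discriminating monopolist sells every unit with P(Q) ≥ MC(Q), so output equals the competitive quantity Q = 76.4. Each buyer pays their reservation price, so CS = 0 and the firm captures all surplus.
PS = ½·(220 − 29)·76.4 = 7296.2.
Change in producer surplus: 7296.2 − 3648.1 = 3648.1.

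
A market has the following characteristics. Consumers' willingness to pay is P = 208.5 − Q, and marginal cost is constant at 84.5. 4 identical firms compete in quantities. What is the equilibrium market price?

P = 109.3

In a 4-firm Cournot equilibrium, symmetry and the first-order condition give q = (208.5 − 84.5)/(5) = 24.8. So Q = 99.2 and P = 109.3.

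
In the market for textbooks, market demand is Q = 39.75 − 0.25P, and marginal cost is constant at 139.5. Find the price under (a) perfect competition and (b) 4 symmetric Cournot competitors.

Competition: P = 139.5; Cournot: P = 143.4

Inverting demand: P = 159 − 4Q.
Perfect competition: P = MC = 139.5, so 159 − 4Q = 139.5 and Q = 4.875.
With 4 symmetric Cournot firms, each firm's FOC gives 159 − 20q = 139.5, so q = 0.975, Q = 4·0.975 = 3.9, and P = 143.4.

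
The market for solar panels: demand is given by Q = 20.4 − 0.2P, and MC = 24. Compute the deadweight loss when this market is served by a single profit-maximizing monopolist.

DWL = 152.1

Inverting demand: P = 102 − 5Q.
Under competition P = MC = 24, so Q = (102 − 24)/5 = 15.6.
A monopolist chooses Q where MR = MC. MR = 102 − 10Q; setting this equal to 24 gives Q = 7.8 and P = 63.
DWL is the triangle between Q = 7.8 and Q = 15.6: ½·(15.6 − 7.8)·(63 − 24) = 152.1.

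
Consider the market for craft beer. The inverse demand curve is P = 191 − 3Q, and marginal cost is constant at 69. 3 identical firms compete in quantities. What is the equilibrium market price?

P = 99.5

Cournot with 3 identical firms: the symmetric best-response condition is 191 − 12q = 69. Each firm produces q = 61/6, total output Q = 30.5, price P = 99.5.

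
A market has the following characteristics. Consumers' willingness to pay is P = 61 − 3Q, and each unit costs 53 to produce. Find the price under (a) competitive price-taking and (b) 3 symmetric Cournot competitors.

Competitive firms price at marginal cost: P = 53, giving Q = 8/3.
Cournot with 3 identical firms: the symmetric best-response condition is 61 − 12q = 53. Each firm produces q = 2/3, total output Q = 2, price P = 55.

Competition: P = 53; Cournot: P = 55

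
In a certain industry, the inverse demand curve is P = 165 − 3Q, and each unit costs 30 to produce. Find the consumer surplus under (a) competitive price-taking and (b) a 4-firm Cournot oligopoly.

Competition: CS = 3037.5; Cournot: CS = 1944

Competitive firms price at marginal cost: P = 30, giving Q = 45.
CS = ½·(165 − 30)·45 = 3037.5.
With 4 symmetric Cournot firms, each firm's FOC gives 165 − 15q = 30, so q = 9, Q = 4·9 = 36, and P = 57.
CS = ½·(165 − 57)·36 = 1944.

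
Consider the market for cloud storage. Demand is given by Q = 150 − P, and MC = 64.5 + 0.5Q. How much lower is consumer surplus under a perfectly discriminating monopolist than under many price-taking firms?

Inverting demand: P = 150 − Q.
Under competition P = MC: 150 − Q = 64.5 + 0.5Q ⇒ Q = 57, P = 93.
CS = ½·(150 − 93)·57 = 1624.5.
A perfectly discriminating monopolist sells every unit with P(Q) ≥ MC(Q), so output equals the competitive quantity Q = 57. Each buyer pays their reservation price, so CS = 0 and the firm captures all surplus.
CS = 0.
Change in consumer surplus: 0 − 1624.5 = −1624.5.

Consumer surplus falls by 1624.5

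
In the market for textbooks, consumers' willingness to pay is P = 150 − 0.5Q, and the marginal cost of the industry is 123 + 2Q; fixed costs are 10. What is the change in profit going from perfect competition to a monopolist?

π rises by 4.86

Under competition P = MC: 150 − 0.5Q = 123 + 2Q ⇒ Q = 10.8, P = 144.6.
Profit = 144.6·10.8 − (123·10.8 + ½·2·10.8²) − 10 = 106.64.
Monopoly sets MR = MC: 150 − Q = 123 + 2Q ⇒ Q = 9, P = 150 − 0.5·9 = 145.5.
Profit = 145.5·9 − (123·9 + ½·2·9²) − 10 = 111.5.
Change in profit: 111.5 − 106.64 = 4.86.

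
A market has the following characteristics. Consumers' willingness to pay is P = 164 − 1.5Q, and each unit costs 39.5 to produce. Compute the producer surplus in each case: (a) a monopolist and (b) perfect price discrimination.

Monopoly: PS = 2583.375; Perfect PD: PS = 5166.75

Monopoly sets MR = MC: 164 − 3Q = 39.5 ⇒ Q = 41.5, P = 164 − 1.5·41.5 = 101.75.
PS = (101.75 − 39.5)·41.5 = 2583.375.
A perfectly discriminating monopolist sells every unit with P(Q) ≥ MC(Q), so output equals the competitive quantity Q = 83. Each buyer pays their reservation price, so CS = 0 and the firm captures all surplus.
PS = ½·(164 − 39.5)·83 = 5166.75.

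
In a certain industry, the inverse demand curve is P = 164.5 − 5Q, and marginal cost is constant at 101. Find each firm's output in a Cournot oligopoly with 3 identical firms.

In a 3-firm Cournot equilibrium, symmetry and the first-order condition give q = (164.5 − 101)/(20) = 3.175. So Q = 9.525 and P = 116.875.

q_i = 3.175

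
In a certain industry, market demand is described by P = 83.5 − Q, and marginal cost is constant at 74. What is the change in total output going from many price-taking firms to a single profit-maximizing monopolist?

Under competition P = MC = 74, so Q = (83.5 − 74)/1 = 9.5.
The monopolist equates marginal revenue to marginal cost: 83.5 − 2Q = 74, so Q = 4.75. From demand, P = 78.75.
Change in total output: 4.75 − 9.5 = −4.75.

Total output falls by 4.75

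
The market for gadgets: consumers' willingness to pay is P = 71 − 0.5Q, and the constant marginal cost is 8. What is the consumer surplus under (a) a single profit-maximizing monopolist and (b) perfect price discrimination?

The monopolist equates marginal revenue to marginal cost: 71 − Q = 8, so Q = 63. From demand, P = 39.5.
CS = ½·(71 − 39.5)·63 = 992.25.
A perfectly discriminating monopolist sells every unit with P(Q) ≥ MC(Q), so output equals the competitive quantity Q = 126. Each buyer pays their reservation price, so CS = 0 and the firm captures all surplus.
CS = 0.

Monopoly: CS = 992.25; Perfect PD: CS = 0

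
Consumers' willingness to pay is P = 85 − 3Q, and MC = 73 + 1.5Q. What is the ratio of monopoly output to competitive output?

Q_m/Q_c = 0.6

A monopolist chooses Q where MR = MC. MR = 85 − 6Q; setting this equal to 73 + 1.5Q gives Q = 1.6 and P = 80.2.
Competitive equilibrium sets price equal to marginal cost: 85 − 3Q = 73 + 1.5Q, so Q = 8/3 and P = 77.
Ratio Q_m/Q_c = 1.6/(8/3) = 0.6.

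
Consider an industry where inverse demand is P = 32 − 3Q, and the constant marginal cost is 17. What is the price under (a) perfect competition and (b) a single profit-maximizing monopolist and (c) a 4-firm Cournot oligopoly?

Competitive firms price at marginal cost: P = 17, giving Q = 5.
A monopolist chooses Q where MR = MC. MR = 32 − 6Q; setting this equal to 17 gives Q = 2.5 and P = 24.5.
With 4 symmetric Cournot firms, each firm's FOC gives 32 − 15q = 17, so q = 1, Q = 4·1 = 4, and P = 20.

Competition: P = 17; Monopoly: P = 24.5; Cournot: P = 20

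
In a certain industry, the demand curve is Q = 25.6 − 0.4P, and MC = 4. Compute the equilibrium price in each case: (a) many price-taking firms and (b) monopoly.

Inverting demand: P = 64 − 2.5Q.
Under competition P = MC = 4, so Q = (64 − 4)/2.5 = 24.
A monopolist chooses Q where MR = MC. MR = 64 − 5Q; setting this equal to 4 gives Q = 12 and P = 34.

Competition: P = 4; Monopoly: P = 34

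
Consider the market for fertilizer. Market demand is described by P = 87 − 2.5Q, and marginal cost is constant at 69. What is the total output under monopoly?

The monopolist equates marginal revenue to marginal cost: 87 − 5Q = 69, so Q = 3.6. From demand, P = 78.

Q = 3.6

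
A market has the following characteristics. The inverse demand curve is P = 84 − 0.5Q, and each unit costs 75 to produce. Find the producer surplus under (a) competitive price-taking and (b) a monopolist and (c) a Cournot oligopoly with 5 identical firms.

Competition: PS = 0; Monopoly: PS = 40.5; Cournot: PS = 22.5

Under competition P = MC = 75, so Q = (84 − 75)/0.5 = 18.
PS = (75 − 75)·18 = 0.
Monopoly sets MR = MC: 84 − Q = 75 ⇒ Q = 9, P = 84 − 0.5·9 = 79.5.
PS = (79.5 − 75)·9 = 40.5.
With 5 symmetric Cournot firms, each firm's FOC gives 84 − 3q = 75, so q = 3, Q = 5·3 = 15, and P = 76.5.
PS = (76.5 − 75)·15 = 22.5.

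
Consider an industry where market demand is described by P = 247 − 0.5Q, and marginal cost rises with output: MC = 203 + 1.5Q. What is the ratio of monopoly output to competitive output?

Monopoly sets MR = MC: 247 − Q = 203 + 1.5Q ⇒ Q = 17.6, P = 247 − 0.5·17.6 = 238.2.
Under competition P = MC: 247 − 0.5Q = 203 + 1.5Q ⇒ Q = 22, P = 236.
Ratio Q_m/Q_c = 17.6/22 = 0.8.

Q_m/Q_c = 0.8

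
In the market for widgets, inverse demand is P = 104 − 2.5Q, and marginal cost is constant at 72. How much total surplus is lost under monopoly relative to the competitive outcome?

DWL = 51.2

Perfect competition: P = MC = 72, so 104 − 2.5Q = 72 and Q = 12.8.
The monopolist equates marginal revenue to marginal cost: 104 − 5Q = 72, so Q = 6.4. From demand, P = 88.
DWL is the triangle between Q = 6.4 and Q = 12.8: ½·(12.8 − 6.4)·(88 − 72) = 51.2.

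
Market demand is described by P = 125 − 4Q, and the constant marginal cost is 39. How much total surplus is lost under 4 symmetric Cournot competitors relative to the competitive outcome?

Perfect competition: P = MC = 39, so 125 − 4Q = 39 and Q = 21.5.
Cournot with 4 identical firms: the symmetric best-response condition is 125 − 20q = 39. Each firm produces q = 4.3, total output Q = 17.2, price P = 56.2.
DWL is the triangle between Q = 17.2 and Q = 21.5: ½·(21.5 − 17.2)·(56.2 − 39) = 36.98.

DWL = 36.98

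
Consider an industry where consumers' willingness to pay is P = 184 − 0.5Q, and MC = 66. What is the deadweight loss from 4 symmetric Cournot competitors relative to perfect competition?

DWL = 556.96

Perfect competition: P = MC = 66, so 184 − 0.5Q = 66 and Q = 236.
In a 4-firm Cournot equilibrium, symmetry and the first-order condition give q = (184 − 66)/(2.5) = 47.2. So Q = 188.8 and P = 89.6.
DWL is the triangle between Q = 188.8 and Q = 236: ½·(236 − 188.8)·(89.6 − 66) = 556.96.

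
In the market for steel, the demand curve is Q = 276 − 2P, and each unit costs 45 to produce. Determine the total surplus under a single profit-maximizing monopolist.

TS = 6486.75

Inverting demand: P = 138 − 0.5Q.
Monopoly sets MR = MC: 138 − Q = 45 ⇒ Q = 93, P = 138 − 0.5·93 = 91.5.
CS = ½·(138 − 91.5)·93 = 2162.25; PS = (91.5 − 45)·93 = 4324.5; TS = 6486.75.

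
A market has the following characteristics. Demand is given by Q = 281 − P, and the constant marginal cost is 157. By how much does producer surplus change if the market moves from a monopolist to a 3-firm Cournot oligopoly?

PS falls by 961

Inverting demand: P = 281 − Q.
The monopolist equates marginal revenue to marginal cost: 281 − 2Q = 157, so Q = 62. From demand, P = 219.
PS = (219 − 157)·62 = 3844.
With 3 symmetric Cournot firms, each firm's FOC gives 281 − 4q = 157, so q = 31, Q = 3·31 = 93, and P = 188.
PS = (188 − 157)·93 = 2883.
Change in producer surplus: 2883 − 3844 = −961.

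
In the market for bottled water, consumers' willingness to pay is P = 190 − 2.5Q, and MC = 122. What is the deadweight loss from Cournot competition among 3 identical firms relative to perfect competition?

Under competition P = MC = 122, so Q = (190 − 122)/2.5 = 27.2.
With 3 symmetric Cournot firms, each firm's FOC gives 190 − 10q = 122, so q = 6.8, Q = 3·6.8 = 20.4, and P = 139.
DWL is the triangle between Q = 20.4 and Q = 27.2: ½·(27.2 − 20.4)·(139 − 122) = 57.8.

DWL = 57.8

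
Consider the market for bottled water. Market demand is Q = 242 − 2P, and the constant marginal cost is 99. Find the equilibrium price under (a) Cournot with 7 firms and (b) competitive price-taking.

Cournot: P = 101.75; Competition: P = 99

Inverting demand: P = 121 − 0.5Q.
With 7 symmetric Cournot firms, each firm's FOC gives 121 − 4q = 99, so q = 5.5, Q = 7·5.5 = 38.5, and P = 101.75.
Perfect competition: P = MC = 99, so 121 − 0.5Q = 99 and Q = 44.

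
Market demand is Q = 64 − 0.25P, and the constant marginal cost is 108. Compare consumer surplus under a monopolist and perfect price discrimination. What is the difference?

Consumer surplus falls by 684.5

Inverting demand: P = 256 − 4Q.
The monopolist equates marginal revenue to marginal cost: 256 − 8Q = 108, so Q = 18.5. From demand, P = 182.
CS = ½·(256 − 182)·18.5 = 684.5.
Under first-degree price discrimination the firm charges each unit its demand price and produces up to where P = MC, i.e. Q = 37. Consumer surplus is zero; producer surplus equals total surplus.
CS = 0.
Change in consumer surplus: 0 − 684.5 = −684.5.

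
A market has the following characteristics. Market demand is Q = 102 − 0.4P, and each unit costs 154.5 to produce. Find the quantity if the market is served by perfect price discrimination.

Q = 40.2

Inverting demand: P = 255 − 2.5Q.
With perfect price discrimination, output is the efficient level Q = 40.2 (where demand meets MC), but every buyer pays their willingness to pay: CS = 0 and PS = total surplus.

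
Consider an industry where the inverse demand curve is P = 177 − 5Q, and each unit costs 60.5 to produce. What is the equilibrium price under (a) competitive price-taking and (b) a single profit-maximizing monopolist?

Competition: P = 60.5; Monopoly: P = 118.75

Perfect competition: P = MC = 60.5, so 177 − 5Q = 60.5 and Q = 23.3.
A monopolist chooses Q where MR = MC. MR = 177 − 10Q; setting this equal to 60.5 gives Q = 11.65 and P = 118.75.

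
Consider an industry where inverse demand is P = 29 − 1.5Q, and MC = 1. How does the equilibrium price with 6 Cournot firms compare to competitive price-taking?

Cournot: P = 5; Competition: P = 1

Cournot with 6 identical firms: the symmetric best-response condition is 29 − 10.5q = 1. Each firm produces q = 8/3, total output Q = 16, price P = 5.
Perfect competition: P = MC = 1, so 29 − 1.5Q = 1 and Q = 56/3.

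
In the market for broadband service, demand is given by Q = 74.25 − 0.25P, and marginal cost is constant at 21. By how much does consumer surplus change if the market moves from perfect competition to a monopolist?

Inverting demand: P = 297 − 4Q.
Perfect competition: P = MC = 21, so 297 − 4Q = 21 and Q = 69.
CS = ½·(297 − 21)·69 = 9522.
Monopoly sets MR = MC: 297 − 8Q = 21 ⇒ Q = 34.5, P = 297 − 4·34.5 = 159.
CS = ½·(297 − 159)·34.5 = 2380.5.
Change in consumer surplus: 2380.5 − 9522 = −7141.5.

CS falls by 7141.5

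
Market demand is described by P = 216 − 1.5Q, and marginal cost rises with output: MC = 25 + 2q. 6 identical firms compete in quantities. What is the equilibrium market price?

In a 6-firm Cournot equilibrium, symmetry and the first-order condition give q = (216 − 25)/(12.5) = 15.28. So Q = 91.68 and P = 78.48.

P = 78.48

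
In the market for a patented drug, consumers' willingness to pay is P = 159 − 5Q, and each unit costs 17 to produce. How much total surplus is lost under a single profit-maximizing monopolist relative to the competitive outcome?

DWL = 504.1

Competitive firms price at marginal cost: P = 17, giving Q = 28.4.
Monopoly sets MR = MC: 159 − 10Q = 17 ⇒ Q = 14.2, P = 159 − 5·14.2 = 88.
DWL is the triangle between Q = 14.2 and Q = 28.4: ½·(28.4 − 14.2)·(88 − 17) = 504.1.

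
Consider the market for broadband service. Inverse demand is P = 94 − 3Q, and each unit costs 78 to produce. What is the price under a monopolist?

Monopoly sets MR = MC: 94 − 6Q = 78 ⇒ Q = 8/3, P = 94 − 3·8/3 = 86.

P = 86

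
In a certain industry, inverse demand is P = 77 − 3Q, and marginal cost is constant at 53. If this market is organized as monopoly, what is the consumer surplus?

A monopolist chooses Q where MR = MC. MR = 77 − 6Q; setting this equal to 53 gives Q = 4 and P = 65.
CS = ½·(77 − 65)·4 = 24.

CS = 24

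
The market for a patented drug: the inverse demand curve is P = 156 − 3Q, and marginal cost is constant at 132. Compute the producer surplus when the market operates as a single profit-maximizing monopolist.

PS = 48

A monopolist chooses Q where MR = MC. MR = 156 − 6Q; setting this equal to 132 gives Q = 4 and P = 144.
PS = (144 − 132)·4 = 48.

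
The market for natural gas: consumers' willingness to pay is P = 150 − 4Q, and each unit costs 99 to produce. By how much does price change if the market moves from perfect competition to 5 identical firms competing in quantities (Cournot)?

Under competition P = MC = 99, so Q = (150 − 99)/4 = 12.75.
With 5 symmetric Cournot firms, each firm's FOC gives 150 − 24q = 99, so q = 2.125, Q = 5·2.125 = 10.625, and P = 107.5.
Change in price: 107.5 − 99 = 8.5.

P rises by 8.5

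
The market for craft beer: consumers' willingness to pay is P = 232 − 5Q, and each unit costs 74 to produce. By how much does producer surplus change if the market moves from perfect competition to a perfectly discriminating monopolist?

Perfect competition: P = MC = 74, so 232 − 5Q = 74 and Q = 31.6.
PS = (74 − 74)·31.6 = 0.
Under first-degree price discrimination the firm charges each unit its demand price and produces up to where P = MC, i.e. Q = 31.6. Consumer surplus is zero; producer surplus equals total surplus.
PS = ½·(232 − 74)·31.6 = 2496.4.
Change in producer surplus: 2496.4 − 0 = 2496.4.

PS rises by 2496.4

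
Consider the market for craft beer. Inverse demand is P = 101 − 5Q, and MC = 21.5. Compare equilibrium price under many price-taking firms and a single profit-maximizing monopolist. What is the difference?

Competitive firms price at marginal cost: P = 21.5, giving Q = 15.9.
A monopolist chooses Q where MR = MC. MR = 101 − 10Q; setting this equal to 21.5 gives Q = 7.95 and P = 61.25.
Change in equilibrium price: 61.25 − 21.5 = 39.75.

Equilibrium price rises by 39.75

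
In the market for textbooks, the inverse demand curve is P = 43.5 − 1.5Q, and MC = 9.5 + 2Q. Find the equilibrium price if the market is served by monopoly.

P = 33.3

Monopoly sets MR = MC: 43.5 − 3Q = 9.5 + 2Q ⇒ Q = 6.8, P = 43.5 − 1.5·6.8 = 33.3.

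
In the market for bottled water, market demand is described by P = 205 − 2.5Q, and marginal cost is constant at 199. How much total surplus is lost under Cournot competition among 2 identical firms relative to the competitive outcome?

Perfect competition: P = MC = 199, so 205 − 2.5Q = 199 and Q = 2.4.
With 2 symmetric Cournot firms, each firm's FOC gives 205 − 7.5q = 199, so q = 0.8, Q = 2·0.8 = 1.6, and P = 201.
DWL is the triangle between Q = 1.6 and Q = 2.4: ½·(2.4 − 1.6)·(201 − 199) = 0.8.

DWL = 0.8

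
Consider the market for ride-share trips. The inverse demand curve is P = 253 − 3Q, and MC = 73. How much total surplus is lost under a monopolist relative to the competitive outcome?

DWL = 1350

Competitive firms price at marginal cost: P = 73, giving Q = 60.
Monopoly sets MR = MC: 253 − 6Q = 73 ⇒ Q = 30, P = 253 − 3·30 = 163.
DWL is the triangle between Q = 30 and Q = 60: ½·(60 − 30)·(163 − 73) = 1350.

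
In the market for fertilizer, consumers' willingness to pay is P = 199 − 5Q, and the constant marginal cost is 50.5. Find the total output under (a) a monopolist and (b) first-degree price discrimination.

The monopolist equates marginal revenue to marginal cost: 199 − 10Q = 50.5, so Q = 14.85. From demand, P = 124.75.
With perfect price discrimination, output is the efficient level Q = 29.7 (where demand meets MC), but every buyer pays their willingness to pay: CS = 0 and PS = total surplus.

Monopoly: Q = 14.85; Perfect PD: Q = 29.7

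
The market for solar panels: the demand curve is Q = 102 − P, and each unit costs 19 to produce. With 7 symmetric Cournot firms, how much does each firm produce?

q_i = 10.375

Inverting demand: P = 102 − Q.
With 7 symmetric Cournot firms, each firm's FOC gives 102 − 8q = 19, so q = 10.375, Q = 7·10.375 = 72.625, and P = 29.375.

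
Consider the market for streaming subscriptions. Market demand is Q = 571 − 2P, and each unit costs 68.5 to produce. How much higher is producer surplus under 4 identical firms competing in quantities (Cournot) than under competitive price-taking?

PS rises by 15068.48

Inverting demand: P = 285.5 − 0.5Q.
Perfect competition: P = MC = 68.5, so 285.5 − 0.5Q = 68.5 and Q = 434.
PS = (68.5 − 68.5)·434 = 0.
Cournot with 4 identical firms: the symmetric best-response condition is 285.5 − 2.5q = 68.5. Each firm produces q = 86.8, total output Q = 347.2, price P = 111.9.
PS = (111.9 − 68.5)·347.2 = 15068.48.
Change in producer surplus: 15068.48 − 0 = 15068.48.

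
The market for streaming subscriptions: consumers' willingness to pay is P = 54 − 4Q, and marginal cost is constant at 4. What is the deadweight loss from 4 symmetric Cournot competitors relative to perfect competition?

Under competition P = MC = 4, so Q = (54 − 4)/4 = 12.5.
In a 4-firm Cournot equilibrium, symmetry and the first-order condition give q = (54 − 4)/(20) = 2.5. So Q = 10 and P = 14.
DWL is the triangle between Q = 10 and Q = 12.5: ½·(12.5 − 10)·(14 − 4) = 12.5.

DWL = 12.5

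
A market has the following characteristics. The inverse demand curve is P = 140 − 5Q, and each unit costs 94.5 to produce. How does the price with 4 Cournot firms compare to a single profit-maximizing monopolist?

Cournot: P = 103.6; Monopoly: P = 117.25

Cournot with 4 identical firms: the symmetric best-response condition is 140 − 25q = 94.5. Each firm produces q = 1.82, total output Q = 7.28, price P = 103.6.
The monopolist equates marginal revenue to marginal cost: 140 − 10Q = 94.5, so Q = 4.55. From demand, P = 117.25.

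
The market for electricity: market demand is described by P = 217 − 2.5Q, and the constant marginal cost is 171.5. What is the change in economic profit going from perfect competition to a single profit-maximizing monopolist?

Perfect competition: P = MC = 171.5, so 217 − 2.5Q = 171.5 and Q = 18.2.
Profit = (171.5 − 171.5)·18.2 = 0.
Monopoly sets MR = MC: 217 − 5Q = 171.5 ⇒ Q = 9.1, P = 217 − 2.5·9.1 = 194.25.
Profit = (194.25 − 171.5)·9.1 = 207.025.
Change in economic profit: 207.025 − 0 = 207.025.

π rises by 207.025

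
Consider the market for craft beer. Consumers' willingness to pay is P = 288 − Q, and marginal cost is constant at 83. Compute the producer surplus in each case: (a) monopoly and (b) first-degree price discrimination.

Monopoly sets MR = MC: 288 − 2Q = 83 ⇒ Q = 102.5, P = 288 − 102.5 = 185.5.
PS = (185.5 − 83)·102.5 = 10506.25.
Under first-degree price discrimination the firm charges each unit its demand price and produces up to where P = MC, i.e. Q = 205. Consumer surplus is zero; producer surplus equals total surplus.
PS = ½·(288 − 83)·205 = 21012.5.

Monopoly: PS = 10506.25; Perfect PD: PS = 21012.5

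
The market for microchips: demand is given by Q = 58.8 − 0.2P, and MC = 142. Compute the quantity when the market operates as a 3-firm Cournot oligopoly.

Inverting demand: P = 294 − 5Q.
In a 3-firm Cournot equilibrium, symmetry and the first-order condition give q = (294 − 142)/(20) = 7.6. So Q = 22.8 and P = 180.

Q = 22.8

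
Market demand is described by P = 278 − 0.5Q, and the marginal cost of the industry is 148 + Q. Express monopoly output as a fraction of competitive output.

The monopolist equates marginal revenue to marginal cost: 278 − Q = 148 + Q, so Q = 65. From demand, P = 245.5.
Under competition P = MC: 278 − 0.5Q = 148 + Q ⇒ Q = 260/3, P = 704/3.
Ratio Q_m/Q_c = 65/(260/3) = 0.75.

Q_m/Q_c = 0.75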